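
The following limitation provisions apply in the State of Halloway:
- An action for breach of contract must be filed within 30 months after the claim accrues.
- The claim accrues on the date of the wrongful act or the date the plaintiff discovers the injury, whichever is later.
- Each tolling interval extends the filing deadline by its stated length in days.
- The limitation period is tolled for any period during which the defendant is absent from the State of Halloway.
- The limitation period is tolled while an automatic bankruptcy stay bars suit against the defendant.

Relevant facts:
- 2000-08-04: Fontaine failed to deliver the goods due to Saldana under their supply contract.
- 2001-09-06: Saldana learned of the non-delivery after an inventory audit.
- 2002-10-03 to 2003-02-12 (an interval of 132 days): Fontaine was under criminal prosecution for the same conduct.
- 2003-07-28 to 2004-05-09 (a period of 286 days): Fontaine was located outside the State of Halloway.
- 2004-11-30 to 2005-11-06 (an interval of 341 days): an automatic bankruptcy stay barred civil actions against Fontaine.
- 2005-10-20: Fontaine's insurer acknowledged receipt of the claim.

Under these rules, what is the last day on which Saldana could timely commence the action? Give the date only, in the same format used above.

2005-11-23

The claim accrued on 2001-09-06 — the later of the 2000-08-04 act and the 2001-09-06 discovery.
The untolled deadline — 30 months after 2001-09-06 — is 2004-03-06.
The period was tolled for 286 days by the defendant's absence from the jurisdiction (2003-07-28 to 2004-05-09), pushing the deadline to 2004-12-17.
Because the automatic bankruptcy stay ran from 2004-11-30 to 2005-11-06, the deadline is extended by 341 days to 2005-11-23.
No stated provision tolls the period for a criminal prosecution, so the interval from 2002-10-03 to 2003-02-12 has no effect on the deadline.
None of the other events listed affects the running of the period under the stated rules.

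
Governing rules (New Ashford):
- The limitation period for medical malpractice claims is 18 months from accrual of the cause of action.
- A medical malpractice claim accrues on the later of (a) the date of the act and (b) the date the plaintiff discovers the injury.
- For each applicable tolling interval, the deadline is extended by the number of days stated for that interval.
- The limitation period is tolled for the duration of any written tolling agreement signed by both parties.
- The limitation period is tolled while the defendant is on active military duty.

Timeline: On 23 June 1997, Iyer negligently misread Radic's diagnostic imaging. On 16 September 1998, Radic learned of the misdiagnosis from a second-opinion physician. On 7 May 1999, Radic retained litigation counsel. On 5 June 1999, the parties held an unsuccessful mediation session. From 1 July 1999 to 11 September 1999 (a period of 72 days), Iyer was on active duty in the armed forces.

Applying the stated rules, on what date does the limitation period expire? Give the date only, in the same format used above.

27 May 2000

Taking the later of the act (23 June 1997) and discovery (16 September 1998), the claim accrued on 16 September 1998.
Adding the 18 months base period to 16 September 1998 gives a deadline of 16 March 2000, before any tolling.
Because the defendant's active military service ran from 1 July 1999 to 11 September 1999, the deadline is extended by 72 days to 27 May 2000.
Nothing else in the chronology tolls or restarts the period.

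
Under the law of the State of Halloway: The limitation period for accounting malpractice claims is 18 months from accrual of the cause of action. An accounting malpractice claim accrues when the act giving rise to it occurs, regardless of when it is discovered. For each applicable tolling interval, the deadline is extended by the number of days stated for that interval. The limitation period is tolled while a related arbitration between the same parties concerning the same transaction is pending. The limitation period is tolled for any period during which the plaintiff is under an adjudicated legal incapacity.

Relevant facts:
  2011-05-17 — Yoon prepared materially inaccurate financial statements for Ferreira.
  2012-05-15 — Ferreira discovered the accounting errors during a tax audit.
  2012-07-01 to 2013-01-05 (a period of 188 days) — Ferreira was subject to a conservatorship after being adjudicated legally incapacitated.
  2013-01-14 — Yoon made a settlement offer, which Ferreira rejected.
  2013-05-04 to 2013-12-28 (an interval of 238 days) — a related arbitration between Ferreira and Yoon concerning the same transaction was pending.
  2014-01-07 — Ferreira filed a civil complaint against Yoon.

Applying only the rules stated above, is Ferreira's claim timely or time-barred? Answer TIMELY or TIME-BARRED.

Accrual is governed by the date of the act, so the period began to run on 2011-05-17; the later discovery on 2012-05-15 is irrelevant under the stated rule.
The untolled deadline — 18 months after 2011-05-17 — is 2012-11-17.
The period was tolled for 188 days by the plaintiff's legal incapacity (2012-07-01 to 2013-01-05), pushing the deadline to 2013-05-24.
Because the pending related arbitration ran from 2013-05-04 to 2013-12-28, the deadline is extended by 238 days to 2014-01-17.
The other events in the timeline have no effect on the limitation period under the stated rules.
The 2014-01-07 filing precedes the 2014-01-17 deadline; the claim is timely.

TIMELY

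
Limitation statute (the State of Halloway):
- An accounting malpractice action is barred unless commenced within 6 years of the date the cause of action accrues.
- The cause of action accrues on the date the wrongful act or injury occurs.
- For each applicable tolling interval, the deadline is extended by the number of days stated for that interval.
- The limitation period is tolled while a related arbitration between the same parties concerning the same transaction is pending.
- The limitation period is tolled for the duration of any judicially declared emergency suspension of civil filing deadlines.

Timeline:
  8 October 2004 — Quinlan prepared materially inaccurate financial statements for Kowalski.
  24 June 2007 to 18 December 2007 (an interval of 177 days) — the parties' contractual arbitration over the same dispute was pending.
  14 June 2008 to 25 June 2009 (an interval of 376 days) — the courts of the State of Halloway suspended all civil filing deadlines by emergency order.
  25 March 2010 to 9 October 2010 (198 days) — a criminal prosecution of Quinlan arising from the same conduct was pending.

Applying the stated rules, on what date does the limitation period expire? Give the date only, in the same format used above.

The limitation period began to run on 8 October 2004.
Adding the 6 years base period to 8 October 2004 gives a deadline of 8 October 2010, before any tolling.
The period was tolled for 177 days by the pending related arbitration (24 June 2007 to 18 December 2007), pushing the deadline to 3 April 2011.
The period was tolled for 376 days by the emergency suspension of filing deadlines (14 June 2008 to 25 June 2009), pushing the deadline to 13 April 2012.
The pending criminal prosecution from 25 March 2010 to 9 October 2010 does not toll the period, because no stated rule makes a criminal prosecution a tolling event.

13 April 2012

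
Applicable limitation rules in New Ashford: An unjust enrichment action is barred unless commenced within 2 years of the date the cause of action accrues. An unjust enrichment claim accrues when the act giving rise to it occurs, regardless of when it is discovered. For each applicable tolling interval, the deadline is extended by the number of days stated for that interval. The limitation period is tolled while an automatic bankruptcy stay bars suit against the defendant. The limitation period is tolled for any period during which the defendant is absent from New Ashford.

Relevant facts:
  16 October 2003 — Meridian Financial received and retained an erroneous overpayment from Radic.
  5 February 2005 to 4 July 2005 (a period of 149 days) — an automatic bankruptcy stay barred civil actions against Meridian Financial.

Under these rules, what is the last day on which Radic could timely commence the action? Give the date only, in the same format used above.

14 March 2006

The limitation period began to run on 16 October 2003.
2 years from 16 October 2003 is 16 October 2005.
The automatic bankruptcy stay from 5 February 2005 to 4 July 2005 tolled the period for 149 days, extending the deadline to 14 March 2006.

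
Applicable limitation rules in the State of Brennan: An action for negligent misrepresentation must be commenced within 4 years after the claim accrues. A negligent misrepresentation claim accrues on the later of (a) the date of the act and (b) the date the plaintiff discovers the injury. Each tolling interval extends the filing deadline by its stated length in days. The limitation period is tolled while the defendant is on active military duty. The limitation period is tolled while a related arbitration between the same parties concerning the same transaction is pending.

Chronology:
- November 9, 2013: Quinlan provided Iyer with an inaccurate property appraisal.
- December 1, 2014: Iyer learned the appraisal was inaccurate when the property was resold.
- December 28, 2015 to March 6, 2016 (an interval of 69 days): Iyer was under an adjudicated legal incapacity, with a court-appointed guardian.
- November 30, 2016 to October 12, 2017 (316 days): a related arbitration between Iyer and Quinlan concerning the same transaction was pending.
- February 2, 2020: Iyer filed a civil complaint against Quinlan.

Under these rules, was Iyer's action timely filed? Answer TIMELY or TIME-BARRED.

TIME-BARRED

Because discovery on December 1, 2014 post-dates the November 9, 2013 act, accrual under the later-of rule falls on December 1, 2014.
4 years from December 1, 2014 is December 1, 2018.
The pending related arbitration from November 30, 2016 to October 12, 2017 tolled the period for 316 days, extending the deadline to October 13, 2019.
No stated provision tolls the period for the plaintiff's incapacity, so the interval from December 28, 2015 to March 6, 2016 has no effect on the deadline.
Filing on February 2, 2020 missed the October 13, 2019 deadline — the action is time-barred.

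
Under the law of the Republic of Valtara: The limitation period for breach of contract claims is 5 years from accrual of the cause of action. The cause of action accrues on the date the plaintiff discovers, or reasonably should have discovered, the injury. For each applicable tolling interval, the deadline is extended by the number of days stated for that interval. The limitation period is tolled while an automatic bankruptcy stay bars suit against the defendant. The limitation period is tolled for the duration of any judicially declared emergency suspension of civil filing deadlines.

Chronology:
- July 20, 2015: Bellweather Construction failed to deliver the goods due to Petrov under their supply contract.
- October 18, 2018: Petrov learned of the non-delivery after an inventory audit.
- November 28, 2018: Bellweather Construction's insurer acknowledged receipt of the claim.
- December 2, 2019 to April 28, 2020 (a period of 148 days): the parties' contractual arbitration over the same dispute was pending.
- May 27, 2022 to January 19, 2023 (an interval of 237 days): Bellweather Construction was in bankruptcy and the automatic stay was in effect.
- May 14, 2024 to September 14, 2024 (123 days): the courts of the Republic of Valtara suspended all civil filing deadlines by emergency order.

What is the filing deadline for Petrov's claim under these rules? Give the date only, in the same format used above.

October 12, 2024

Accrual is tied to discovery, so the period began on October 18, 2018 rather than on July 20, 2015 when the act occurred.
The untolled deadline — 5 years after October 18, 2018 — is October 18, 2023.
The automatic bankruptcy stay from May 27, 2022 to January 19, 2023 tolled the period for 237 days, extending the deadline to June 11, 2024.
Because the emergency suspension of filing deadlines ran from May 14, 2024 to September 14, 2024, the deadline is extended by 123 days to October 12, 2024.
No stated provision tolls the period for a pending arbitration, so the interval from December 2, 2019 to April 28, 2020 has no effect on the deadline.
Nothing else in the chronology tolls or restarts the period.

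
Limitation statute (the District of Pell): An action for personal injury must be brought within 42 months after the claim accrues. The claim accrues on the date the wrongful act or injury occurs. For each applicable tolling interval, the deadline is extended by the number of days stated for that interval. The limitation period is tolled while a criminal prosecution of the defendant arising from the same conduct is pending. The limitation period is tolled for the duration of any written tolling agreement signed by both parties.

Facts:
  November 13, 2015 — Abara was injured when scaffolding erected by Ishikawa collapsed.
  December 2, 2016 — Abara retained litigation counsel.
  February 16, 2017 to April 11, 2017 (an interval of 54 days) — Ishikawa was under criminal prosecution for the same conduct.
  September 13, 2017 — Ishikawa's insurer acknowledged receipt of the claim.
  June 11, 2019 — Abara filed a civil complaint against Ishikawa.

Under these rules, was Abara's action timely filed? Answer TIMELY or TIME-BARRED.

The limitation period began to run on November 13, 2015.
Adding the 42 months base period to November 13, 2015 gives a deadline of May 13, 2019, before any tolling.
The pending criminal prosecution from February 16, 2017 to April 11, 2017 tolled the period for 54 days, extending the deadline to July 6, 2019.
The other events in the timeline have no effect on the limitation period under the stated rules.
The June 11, 2019 filing precedes the July 6, 2019 deadline; the claim is timely.

TIMELY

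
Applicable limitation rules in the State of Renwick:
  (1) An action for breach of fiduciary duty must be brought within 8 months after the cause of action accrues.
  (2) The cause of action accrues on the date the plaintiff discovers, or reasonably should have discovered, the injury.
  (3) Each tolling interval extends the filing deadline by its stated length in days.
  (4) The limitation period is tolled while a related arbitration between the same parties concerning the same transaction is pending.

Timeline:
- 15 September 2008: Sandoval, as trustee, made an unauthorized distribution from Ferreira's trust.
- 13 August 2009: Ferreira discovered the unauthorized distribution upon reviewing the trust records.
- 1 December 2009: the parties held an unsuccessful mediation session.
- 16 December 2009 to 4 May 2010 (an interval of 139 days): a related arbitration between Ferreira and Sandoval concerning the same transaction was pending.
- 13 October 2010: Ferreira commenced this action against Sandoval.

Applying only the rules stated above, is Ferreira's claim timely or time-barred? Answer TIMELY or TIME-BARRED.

TIME-BARRED

Under the discovery rule, the claim accrued on 13 August 2009, when Ferreira discovered the injury — not on the 15 September 2008 date of the underlying act.
8 months from 13 August 2009 is 13 April 2010.
The pending related arbitration from 16 December 2009 to 4 May 2010 tolled the period for 139 days, extending the deadline to 30 August 2010.
None of the other events listed affects the running of the period under the stated rules.
Filing on 13 October 2010 missed the 30 August 2010 deadline — the action is time-barred.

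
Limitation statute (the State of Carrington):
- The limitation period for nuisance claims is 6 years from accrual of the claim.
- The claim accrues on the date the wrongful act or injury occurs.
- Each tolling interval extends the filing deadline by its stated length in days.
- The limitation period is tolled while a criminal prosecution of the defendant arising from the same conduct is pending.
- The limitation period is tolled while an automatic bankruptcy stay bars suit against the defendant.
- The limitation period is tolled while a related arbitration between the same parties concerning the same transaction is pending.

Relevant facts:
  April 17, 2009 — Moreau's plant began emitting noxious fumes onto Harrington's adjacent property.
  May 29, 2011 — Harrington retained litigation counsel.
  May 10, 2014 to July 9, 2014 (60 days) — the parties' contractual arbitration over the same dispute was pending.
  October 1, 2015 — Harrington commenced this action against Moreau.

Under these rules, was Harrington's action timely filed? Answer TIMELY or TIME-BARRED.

TIME-BARRED

The claim accrued on April 17, 2009, the date of the act.
Adding the 6 years base period to April 17, 2009 gives a deadline of April 17, 2015, before any tolling.
The period was tolled for 60 days by the pending related arbitration (May 10, 2014 to July 9, 2014), pushing the deadline to June 16, 2015.
Nothing else in the chronology tolls or restarts the period.
The October 1, 2015 filing falls after the June 16, 2015 deadline; the claim is time-barred.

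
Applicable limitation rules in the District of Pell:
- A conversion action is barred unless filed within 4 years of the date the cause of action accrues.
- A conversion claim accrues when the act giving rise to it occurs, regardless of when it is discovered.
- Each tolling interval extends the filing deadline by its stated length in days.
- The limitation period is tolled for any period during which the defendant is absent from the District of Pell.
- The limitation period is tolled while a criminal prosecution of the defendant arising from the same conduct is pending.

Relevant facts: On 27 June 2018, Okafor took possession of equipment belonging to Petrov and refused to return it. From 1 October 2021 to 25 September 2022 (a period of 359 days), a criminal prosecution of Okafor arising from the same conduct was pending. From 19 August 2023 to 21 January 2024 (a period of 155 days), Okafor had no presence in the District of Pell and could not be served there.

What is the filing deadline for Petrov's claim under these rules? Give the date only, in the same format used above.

21 June 2023

The claim accrued on 27 June 2018, when the wrongful act occurred.
The untolled deadline — 4 years after 27 June 2018 — is 27 June 2022.
Because the pending criminal prosecution ran from 1 October 2021 to 25 September 2022, the deadline is extended by 359 days to 21 June 2023.
The defendant's absence from the jurisdiction from 19 August 2023 to 21 January 2024 began after the period had already run on 21 June 2023, so it has no tolling effect.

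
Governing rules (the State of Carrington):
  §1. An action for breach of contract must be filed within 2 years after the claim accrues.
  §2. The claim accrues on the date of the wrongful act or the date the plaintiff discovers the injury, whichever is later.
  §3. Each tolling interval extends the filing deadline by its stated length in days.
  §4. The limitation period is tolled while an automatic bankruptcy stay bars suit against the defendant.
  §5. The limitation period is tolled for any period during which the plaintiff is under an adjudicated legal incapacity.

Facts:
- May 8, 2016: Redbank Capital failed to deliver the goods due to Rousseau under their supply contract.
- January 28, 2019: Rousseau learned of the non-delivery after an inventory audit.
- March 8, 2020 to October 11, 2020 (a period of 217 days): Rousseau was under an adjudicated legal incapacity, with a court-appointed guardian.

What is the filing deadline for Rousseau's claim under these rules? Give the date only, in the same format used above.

September 2, 2021

The claim accrued on January 28, 2019 — the later of the May 8, 2016 act and the January 28, 2019 discovery.
2 years from January 28, 2019 is January 28, 2021.
The period was tolled for 217 days by the plaintiff's legal incapacity (March 8, 2020 to October 11, 2020), pushing the deadline to September 2, 2021.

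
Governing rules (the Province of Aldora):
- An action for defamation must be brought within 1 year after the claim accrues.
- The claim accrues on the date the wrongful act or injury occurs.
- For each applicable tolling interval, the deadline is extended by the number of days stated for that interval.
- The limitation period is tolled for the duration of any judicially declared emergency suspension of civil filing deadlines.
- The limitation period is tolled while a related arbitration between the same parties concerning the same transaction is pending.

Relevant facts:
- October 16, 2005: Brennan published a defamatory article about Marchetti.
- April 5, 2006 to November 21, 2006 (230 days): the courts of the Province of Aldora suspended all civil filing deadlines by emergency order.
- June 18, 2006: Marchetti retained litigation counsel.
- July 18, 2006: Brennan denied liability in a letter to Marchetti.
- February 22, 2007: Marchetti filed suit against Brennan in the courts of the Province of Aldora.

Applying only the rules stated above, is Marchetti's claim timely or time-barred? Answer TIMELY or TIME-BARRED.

TIMELY

The limitation period began to run on October 16, 2005.
The untolled deadline — 1 year after October 16, 2005 — is October 16, 2006.
The period was tolled for 230 days by the emergency suspension of filing deadlines (April 5, 2006 to November 21, 2006), pushing the deadline to June 3, 2007.
Nothing else in the chronology tolls or restarts the period.
The February 22, 2007 filing precedes the June 3, 2007 deadline; the claim is timely.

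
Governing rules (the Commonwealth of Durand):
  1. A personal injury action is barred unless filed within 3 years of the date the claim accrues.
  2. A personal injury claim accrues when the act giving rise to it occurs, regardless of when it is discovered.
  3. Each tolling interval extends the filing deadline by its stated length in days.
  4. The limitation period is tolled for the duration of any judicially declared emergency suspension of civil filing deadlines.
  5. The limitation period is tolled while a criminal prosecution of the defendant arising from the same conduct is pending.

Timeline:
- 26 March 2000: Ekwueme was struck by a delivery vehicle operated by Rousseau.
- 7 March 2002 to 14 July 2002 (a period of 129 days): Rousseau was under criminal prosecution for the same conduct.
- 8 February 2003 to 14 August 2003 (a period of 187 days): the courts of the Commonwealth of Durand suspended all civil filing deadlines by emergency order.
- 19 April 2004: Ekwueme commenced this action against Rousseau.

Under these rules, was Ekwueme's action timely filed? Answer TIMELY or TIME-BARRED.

The limitation period began to run on 26 March 2000.
The untolled deadline — 3 years after 26 March 2000 — is 26 March 2003.
The period was tolled for 129 days by the pending criminal prosecution (7 March 2002 to 14 July 2002), pushing the deadline to 2 August 2003.
The period was tolled for 187 days by the emergency suspension of filing deadlines (8 February 2003 to 14 August 2003), pushing the deadline to 5 February 2004.
Ekwueme filed on 19 April 2004, after the 5 February 2004 deadline, so the action is time-barred.

TIME-BARRED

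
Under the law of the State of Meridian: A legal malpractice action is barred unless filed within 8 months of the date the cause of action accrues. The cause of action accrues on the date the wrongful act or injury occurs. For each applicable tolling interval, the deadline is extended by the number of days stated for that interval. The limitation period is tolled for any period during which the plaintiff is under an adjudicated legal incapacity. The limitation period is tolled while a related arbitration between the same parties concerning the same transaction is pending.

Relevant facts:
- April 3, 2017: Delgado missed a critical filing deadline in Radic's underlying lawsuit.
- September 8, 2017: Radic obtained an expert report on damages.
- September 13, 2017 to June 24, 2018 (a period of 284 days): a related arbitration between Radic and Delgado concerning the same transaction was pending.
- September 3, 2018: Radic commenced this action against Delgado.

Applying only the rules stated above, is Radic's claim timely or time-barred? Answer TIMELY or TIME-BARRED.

The limitation period began to run on April 3, 2017.
The untolled deadline — 8 months after April 3, 2017 — is December 3, 2017.
Because the pending related arbitration ran from September 13, 2017 to June 24, 2018, the deadline is extended by 284 days to September 13, 2018.
None of the other events listed affects the running of the period under the stated rules.
The September 3, 2018 filing precedes the September 13, 2018 deadline; the claim is timely.

TIMELY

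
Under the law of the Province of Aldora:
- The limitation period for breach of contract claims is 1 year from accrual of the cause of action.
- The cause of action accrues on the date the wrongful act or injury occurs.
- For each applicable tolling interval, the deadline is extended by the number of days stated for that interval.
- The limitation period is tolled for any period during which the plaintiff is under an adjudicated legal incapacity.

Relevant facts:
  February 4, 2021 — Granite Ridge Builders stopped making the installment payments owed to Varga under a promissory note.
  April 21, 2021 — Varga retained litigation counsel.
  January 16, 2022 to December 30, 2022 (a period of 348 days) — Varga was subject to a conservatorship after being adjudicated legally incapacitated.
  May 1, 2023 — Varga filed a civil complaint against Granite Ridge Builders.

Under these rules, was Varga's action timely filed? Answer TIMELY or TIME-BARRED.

TIME-BARRED

The cause of action accrued on February 4, 2021, the date of the act.
Adding the 1 year base period to February 4, 2021 gives a deadline of February 4, 2022, before any tolling.
The period was tolled for 348 days by the plaintiff's legal incapacity (January 16, 2022 to December 30, 2022), pushing the deadline to January 18, 2023.
Nothing else in the chronology tolls or restarts the period.
The May 1, 2023 filing falls after the January 18, 2023 deadline; the claim is time-barred.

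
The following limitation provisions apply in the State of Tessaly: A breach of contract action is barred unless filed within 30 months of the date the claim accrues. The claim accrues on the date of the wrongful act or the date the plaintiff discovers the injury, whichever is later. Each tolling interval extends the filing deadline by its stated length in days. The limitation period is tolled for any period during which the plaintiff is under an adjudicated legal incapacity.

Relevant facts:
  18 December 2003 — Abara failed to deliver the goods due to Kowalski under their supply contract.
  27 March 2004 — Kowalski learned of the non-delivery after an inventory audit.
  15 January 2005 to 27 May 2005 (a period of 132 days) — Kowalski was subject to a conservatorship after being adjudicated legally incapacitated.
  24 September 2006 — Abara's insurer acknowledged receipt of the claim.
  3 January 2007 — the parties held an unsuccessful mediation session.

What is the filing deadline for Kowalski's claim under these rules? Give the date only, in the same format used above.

6 February 2007

The claim accrued on 27 March 2004 — the later of the 18 December 2003 act and the 27 March 2004 discovery.
30 months from 27 March 2004 is 27 September 2006.
Because the plaintiff's legal incapacity ran from 15 January 2005 to 27 May 2005, the deadline is extended by 132 days to 6 February 2007.
Nothing else in the chronology tolls or restarts the period.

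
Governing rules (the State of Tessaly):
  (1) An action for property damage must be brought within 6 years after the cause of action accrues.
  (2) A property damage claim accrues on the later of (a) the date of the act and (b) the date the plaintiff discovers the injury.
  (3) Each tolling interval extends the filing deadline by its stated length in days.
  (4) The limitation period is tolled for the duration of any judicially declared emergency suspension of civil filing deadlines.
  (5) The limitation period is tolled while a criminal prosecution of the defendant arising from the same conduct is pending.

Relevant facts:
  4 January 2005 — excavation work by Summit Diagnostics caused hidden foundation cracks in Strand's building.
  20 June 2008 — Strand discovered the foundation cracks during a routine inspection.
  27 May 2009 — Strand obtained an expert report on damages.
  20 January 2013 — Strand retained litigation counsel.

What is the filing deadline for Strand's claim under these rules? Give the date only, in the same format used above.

20 June 2014

The claim accrued on 20 June 2008 — the later of the 4 January 2005 act and the 20 June 2008 discovery.
The untolled deadline — 6 years after 20 June 2008 — is 20 June 2014.
Nothing else in the chronology tolls or restarts the period.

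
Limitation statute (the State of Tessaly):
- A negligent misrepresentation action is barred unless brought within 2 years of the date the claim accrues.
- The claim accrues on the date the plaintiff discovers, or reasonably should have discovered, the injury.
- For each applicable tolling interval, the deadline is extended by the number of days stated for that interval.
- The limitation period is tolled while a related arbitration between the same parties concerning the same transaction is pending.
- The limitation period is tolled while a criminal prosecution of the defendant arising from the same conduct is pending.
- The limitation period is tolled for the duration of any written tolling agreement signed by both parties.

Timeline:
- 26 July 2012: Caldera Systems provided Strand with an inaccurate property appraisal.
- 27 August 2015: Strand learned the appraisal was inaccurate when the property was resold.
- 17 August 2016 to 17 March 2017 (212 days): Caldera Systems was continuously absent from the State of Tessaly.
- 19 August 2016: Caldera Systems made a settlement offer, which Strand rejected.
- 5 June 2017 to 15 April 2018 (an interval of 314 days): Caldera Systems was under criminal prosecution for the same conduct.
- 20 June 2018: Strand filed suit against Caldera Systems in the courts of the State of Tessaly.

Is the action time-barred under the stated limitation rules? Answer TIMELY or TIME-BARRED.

TIMELY

Accrual is tied to discovery, so the period began on 27 August 2015 rather than on 26 July 2012 when the act occurred.
The untolled deadline — 2 years after 27 August 2015 — is 27 August 2017.
The period was tolled for 314 days by the pending criminal prosecution (5 June 2017 to 15 April 2018), pushing the deadline to 7 July 2018.
The defendant's absence from the jurisdiction from 17 August 2016 to 17 March 2017 does not toll the period, because no stated rule makes the defendant's absence a tolling event.
None of the other events listed affects the running of the period under the stated rules.
The 20 June 2018 filing precedes the 7 July 2018 deadline; the claim is timely.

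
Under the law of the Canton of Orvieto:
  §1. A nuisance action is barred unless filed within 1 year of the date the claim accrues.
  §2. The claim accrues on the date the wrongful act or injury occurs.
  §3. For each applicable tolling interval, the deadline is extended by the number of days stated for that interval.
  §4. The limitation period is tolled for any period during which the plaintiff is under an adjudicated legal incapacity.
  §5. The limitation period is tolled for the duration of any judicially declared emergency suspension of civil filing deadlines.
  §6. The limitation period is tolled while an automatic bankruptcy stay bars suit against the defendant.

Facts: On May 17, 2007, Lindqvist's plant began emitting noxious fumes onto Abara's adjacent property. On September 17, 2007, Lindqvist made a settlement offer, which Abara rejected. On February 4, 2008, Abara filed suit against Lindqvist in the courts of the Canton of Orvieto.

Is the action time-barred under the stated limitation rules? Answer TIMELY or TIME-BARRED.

The limitation period began to run on May 17, 2007.
The untolled deadline — 1 year after May 17, 2007 — is May 17, 2008.
None of the other events listed affects the running of the period under the stated rules.
Abara filed on February 4, 2008, before the May 17, 2008 deadline, so the action is timely.

TIMELY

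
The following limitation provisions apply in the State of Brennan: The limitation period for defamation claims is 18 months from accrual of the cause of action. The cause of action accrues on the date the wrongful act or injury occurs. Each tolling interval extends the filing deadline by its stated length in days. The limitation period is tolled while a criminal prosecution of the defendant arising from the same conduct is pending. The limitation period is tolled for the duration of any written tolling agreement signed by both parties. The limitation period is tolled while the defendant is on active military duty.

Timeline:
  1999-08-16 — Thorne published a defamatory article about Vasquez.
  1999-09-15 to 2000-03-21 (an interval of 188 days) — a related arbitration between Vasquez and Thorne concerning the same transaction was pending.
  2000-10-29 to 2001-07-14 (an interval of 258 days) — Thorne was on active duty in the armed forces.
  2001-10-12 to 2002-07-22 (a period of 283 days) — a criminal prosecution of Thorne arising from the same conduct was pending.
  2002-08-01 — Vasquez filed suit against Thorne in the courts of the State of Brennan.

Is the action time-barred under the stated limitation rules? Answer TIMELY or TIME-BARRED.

TIMELY

The cause of action accrued on 1999-08-16, the date of the act.
The untolled deadline — 18 months after 1999-08-16 — is 2001-02-16.
The defendant's active military service from 2000-10-29 to 2001-07-14 tolled the period for 258 days, extending the deadline to 2001-11-01.
Because the pending criminal prosecution ran from 2001-10-12 to 2002-07-22, the deadline is extended by 283 days to 2002-08-11.
Although a pending arbitration ran from 1999-09-15 to 2000-03-21, the stated rules do not make that a tolling event, so it is disregarded.
Filing on 2002-08-01 beat the 2002-08-11 deadline — the action is timely.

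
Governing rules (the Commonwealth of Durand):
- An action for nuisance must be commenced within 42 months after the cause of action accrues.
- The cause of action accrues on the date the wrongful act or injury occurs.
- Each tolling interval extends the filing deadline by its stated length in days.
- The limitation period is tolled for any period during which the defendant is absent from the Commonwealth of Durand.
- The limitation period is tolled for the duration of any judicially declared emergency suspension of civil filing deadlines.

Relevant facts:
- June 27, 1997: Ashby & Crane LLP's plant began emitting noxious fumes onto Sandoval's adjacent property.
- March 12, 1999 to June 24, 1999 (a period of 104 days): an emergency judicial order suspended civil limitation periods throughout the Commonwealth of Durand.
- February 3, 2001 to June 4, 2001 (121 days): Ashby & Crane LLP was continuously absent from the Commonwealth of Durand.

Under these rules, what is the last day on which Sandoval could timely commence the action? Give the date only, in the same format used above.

August 9, 2001

The limitation period began to run on June 27, 1997.
42 months from June 27, 1997 is December 27, 2000.
Because the emergency suspension of filing deadlines ran from March 12, 1999 to June 24, 1999, the deadline is extended by 104 days to April 10, 2001.
The period was tolled for 121 days by the defendant's absence from the jurisdiction (February 3, 2001 to June 4, 2001), pushing the deadline to August 9, 2001.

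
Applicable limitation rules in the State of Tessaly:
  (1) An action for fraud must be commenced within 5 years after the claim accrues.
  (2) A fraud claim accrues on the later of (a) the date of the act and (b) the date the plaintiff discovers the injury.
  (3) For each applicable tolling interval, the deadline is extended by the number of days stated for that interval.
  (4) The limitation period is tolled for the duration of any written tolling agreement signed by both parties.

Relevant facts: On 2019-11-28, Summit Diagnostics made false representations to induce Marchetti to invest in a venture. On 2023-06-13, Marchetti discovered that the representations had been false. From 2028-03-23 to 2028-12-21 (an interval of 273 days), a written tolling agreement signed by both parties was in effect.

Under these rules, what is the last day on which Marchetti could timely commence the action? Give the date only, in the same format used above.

Because discovery on 2023-06-13 post-dates the 2019-11-28 act, accrual under the later-of rule falls on 2023-06-13.
Adding the 5 years base period to 2023-06-13 gives a deadline of 2028-06-13, before any tolling.
The period was tolled for 273 days by the written tolling agreement (2028-03-23 to 2028-12-21), pushing the deadline to 2029-03-13.

2029-03-13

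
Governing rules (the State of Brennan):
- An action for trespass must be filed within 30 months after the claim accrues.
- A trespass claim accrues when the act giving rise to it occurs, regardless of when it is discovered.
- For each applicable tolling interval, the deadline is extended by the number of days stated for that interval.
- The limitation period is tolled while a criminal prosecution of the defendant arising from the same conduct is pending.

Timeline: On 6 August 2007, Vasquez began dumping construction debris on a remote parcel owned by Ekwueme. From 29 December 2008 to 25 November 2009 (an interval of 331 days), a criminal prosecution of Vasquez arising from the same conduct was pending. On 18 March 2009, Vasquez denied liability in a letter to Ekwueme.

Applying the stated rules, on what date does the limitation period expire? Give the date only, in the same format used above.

The claim accrued on 6 August 2007, the date of the act.
30 months from 6 August 2007 is 6 February 2010.
The period was tolled for 331 days by the pending criminal prosecution (29 December 2008 to 25 November 2009), pushing the deadline to 3 January 2011.
The other events in the timeline have no effect on the limitation period under the stated rules.

3 January 2011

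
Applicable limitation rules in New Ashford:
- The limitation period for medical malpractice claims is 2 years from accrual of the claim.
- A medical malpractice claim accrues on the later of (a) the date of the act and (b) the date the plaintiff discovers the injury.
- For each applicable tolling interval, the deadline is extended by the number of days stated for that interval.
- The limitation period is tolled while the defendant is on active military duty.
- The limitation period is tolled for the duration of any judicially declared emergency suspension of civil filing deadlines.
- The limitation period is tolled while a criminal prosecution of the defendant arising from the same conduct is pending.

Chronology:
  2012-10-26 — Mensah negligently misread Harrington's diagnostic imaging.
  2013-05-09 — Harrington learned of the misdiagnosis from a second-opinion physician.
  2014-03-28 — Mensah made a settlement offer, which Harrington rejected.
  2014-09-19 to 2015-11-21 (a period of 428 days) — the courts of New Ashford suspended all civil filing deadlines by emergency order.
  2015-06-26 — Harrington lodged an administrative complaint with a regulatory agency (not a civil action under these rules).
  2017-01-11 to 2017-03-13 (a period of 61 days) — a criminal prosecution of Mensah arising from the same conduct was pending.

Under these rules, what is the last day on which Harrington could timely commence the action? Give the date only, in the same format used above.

2016-07-10

Because discovery on 2013-05-09 post-dates the 2012-10-26 act, accrual under the later-of rule falls on 2013-05-09.
Adding the 2 years base period to 2013-05-09 gives a deadline of 2015-05-09, before any tolling.
The emergency suspension of filing deadlines from 2014-09-19 to 2015-11-21 tolled the period for 428 days, extending the deadline to 2016-07-10.
By the time the pending criminal prosecution began on 2017-01-11, the limitation period had already expired on 2016-07-10; that interval cannot revive it.
None of the other events listed affects the running of the period under the stated rules.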